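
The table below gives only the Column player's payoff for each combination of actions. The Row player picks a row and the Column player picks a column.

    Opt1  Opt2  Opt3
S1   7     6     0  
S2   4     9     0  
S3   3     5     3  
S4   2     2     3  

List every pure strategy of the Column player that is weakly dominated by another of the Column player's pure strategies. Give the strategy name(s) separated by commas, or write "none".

Opt1: no other strategy beats it everywhere (Opt2 at S1 (7>6); Opt3 at S1 (7>0)).
Opt2 is not dominated — it holds its own against Opt1 at S2 (9>4); Opt3 at S1 (6>0).
Opt3 is not dominated — it holds its own against Opt1 at S4 (3>2); Opt2 at S4 (3>2).

none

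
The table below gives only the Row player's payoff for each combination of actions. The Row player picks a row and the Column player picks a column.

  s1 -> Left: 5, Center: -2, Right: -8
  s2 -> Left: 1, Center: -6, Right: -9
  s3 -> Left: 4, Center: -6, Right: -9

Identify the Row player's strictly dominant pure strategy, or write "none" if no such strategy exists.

s1

s1 vs s2: Left: 5>1, Center: -2>-6, Right: -8>-9.
s1 vs s3: Left: 5>4, Center: -2>-6, Right: -8>-9.
s1 strictly beats every other strategy against every opponent action, so it is strictly dominant.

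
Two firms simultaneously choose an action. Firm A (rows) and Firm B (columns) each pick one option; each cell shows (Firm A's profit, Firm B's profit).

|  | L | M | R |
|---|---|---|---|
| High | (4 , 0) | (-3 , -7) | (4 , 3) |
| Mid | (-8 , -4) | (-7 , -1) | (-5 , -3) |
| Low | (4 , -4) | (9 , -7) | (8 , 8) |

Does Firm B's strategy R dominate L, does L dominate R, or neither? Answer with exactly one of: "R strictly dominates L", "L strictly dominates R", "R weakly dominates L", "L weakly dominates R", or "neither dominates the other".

R strictly dominates L

R's payoffs vs L's, by Firm A's action — High: 3>0, Mid: -3>-4, Low: 8>-4.
Every comparison favours R, so R strictly dominates L.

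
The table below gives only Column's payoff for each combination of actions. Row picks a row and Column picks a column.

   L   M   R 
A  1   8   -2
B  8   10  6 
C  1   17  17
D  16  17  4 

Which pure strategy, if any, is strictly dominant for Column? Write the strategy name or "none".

L fails to dominate M at A (1<8).
M fails to dominate R at C (17=17).
R fails to dominate L at A (-2<1).
No single strategy dominates all the others.

none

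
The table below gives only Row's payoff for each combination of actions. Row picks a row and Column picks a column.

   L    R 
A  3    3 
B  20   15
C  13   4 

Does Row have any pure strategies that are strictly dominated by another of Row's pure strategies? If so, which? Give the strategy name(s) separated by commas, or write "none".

B strictly dominates A — L: 20>3, R: 15>3.
Nothing dominates B: A at L (20>3); C at L (20>13).
C is strictly dominated by B (L: 20>13, R: 15>4).

A, C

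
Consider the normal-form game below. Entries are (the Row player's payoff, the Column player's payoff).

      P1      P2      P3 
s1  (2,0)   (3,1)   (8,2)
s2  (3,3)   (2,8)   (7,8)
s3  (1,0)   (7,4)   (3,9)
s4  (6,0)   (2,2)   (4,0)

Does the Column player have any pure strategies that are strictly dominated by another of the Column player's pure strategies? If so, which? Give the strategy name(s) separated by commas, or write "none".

P1: dominated, since P2 does at least as well everywhere (s1: 1>0, s2: 8>3, s3: 4>0, s4: 2>0).
P2: no other strategy beats it everywhere (P1 at s1 (1>0); P3 at s2 (8=8)).
Nothing dominates P3: P1 at s1 (2>0); P2 at s1 (2>1).

P1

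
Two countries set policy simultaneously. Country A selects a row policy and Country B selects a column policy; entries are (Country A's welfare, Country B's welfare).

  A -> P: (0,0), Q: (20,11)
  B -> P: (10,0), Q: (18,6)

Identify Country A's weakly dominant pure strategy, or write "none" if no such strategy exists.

A fails to dominate B at P (0<10).
B fails to dominate A at Q (18<20).
No single strategy dominates all the others.

none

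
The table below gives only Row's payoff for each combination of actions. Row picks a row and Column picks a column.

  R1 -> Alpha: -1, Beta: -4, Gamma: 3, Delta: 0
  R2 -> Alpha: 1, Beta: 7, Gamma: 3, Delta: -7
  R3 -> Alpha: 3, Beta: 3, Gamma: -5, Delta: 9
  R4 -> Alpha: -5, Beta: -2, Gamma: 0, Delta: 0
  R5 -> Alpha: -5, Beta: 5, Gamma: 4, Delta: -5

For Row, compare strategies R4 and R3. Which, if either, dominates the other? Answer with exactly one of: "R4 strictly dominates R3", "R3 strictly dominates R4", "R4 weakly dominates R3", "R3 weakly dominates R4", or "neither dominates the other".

neither dominates the other

R4's payoffs vs R3's, by Column's action — Alpha: -5<3, Beta: -2<3, Gamma: 0>-5, Delta: 0<9.
R4 does better at Gamma but worse at Alpha, Beta, Delta; neither strategy dominates the other.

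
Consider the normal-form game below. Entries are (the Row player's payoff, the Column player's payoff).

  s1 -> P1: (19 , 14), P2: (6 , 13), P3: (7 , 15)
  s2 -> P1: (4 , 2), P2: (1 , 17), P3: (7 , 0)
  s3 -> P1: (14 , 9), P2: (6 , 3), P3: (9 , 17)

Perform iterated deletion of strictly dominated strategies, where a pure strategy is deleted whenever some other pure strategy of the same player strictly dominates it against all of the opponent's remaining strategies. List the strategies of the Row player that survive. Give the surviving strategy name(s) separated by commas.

For the Row player, s3 strictly dominates s2 on the remaining columns (P1: 14>4, P2: 6>1, P3: 9>7); eliminate s2.
For the Column player, P3 strictly dominates P1 on the remaining rows (s1: 15>14, s3: 17>9); eliminate P1.
For the Column player, P3 strictly dominates P2 on the remaining rows (s1: 15>13, s3: 17>3); eliminate P2.
For the Row player, s3 strictly dominates s1 on the remaining columns (P3: 9>7); eliminate s1.
Among the remaining strategies, none is strictly dominated by another pure strategy of the same player, so the elimination stops.
Surviving strategies — the Row player: {s3}; the Column player: {P3}.

s3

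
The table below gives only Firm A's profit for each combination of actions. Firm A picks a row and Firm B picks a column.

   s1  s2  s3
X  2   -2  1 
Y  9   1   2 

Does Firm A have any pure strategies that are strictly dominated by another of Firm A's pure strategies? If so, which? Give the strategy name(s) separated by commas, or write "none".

Y strictly dominates X — s1: 9>2, s2: 1>-2, s3: 2>1.
Y: no other strategy beats it everywhere (X at s1 (9>2)).

X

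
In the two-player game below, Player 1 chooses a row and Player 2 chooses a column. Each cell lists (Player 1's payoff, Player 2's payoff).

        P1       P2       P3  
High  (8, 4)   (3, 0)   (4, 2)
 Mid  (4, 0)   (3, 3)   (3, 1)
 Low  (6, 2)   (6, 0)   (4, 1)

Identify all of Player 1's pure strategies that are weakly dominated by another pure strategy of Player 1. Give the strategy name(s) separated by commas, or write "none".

High: no other strategy beats it everywhere (Mid at P1 (8>4); Low at P1 (8>6)).
High weakly dominates Mid — P1: 8>4, P2: 3=3, P3: 4>3.
Low: no other strategy beats it everywhere (High at P2 (6>3); Mid at P1 (6>4)).

Mid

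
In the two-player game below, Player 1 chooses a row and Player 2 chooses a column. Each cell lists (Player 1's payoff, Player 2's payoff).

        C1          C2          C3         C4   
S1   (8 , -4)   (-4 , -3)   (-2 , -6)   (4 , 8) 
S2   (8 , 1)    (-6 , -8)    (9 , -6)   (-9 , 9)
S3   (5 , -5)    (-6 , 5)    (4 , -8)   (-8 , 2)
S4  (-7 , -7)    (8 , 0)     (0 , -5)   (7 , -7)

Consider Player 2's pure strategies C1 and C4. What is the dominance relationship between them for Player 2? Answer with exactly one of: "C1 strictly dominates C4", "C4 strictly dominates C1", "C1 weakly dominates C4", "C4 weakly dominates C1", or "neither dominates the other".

C1's payoffs vs C4's, by Player 1's action — S1: -4<8, S2: 1<9, S3: -5<2, S4: -7=-7.
C4 is at least as good everywhere and strictly better somewhere (tied at S4), so C4 weakly dominates C1.

C4 weakly dominates C1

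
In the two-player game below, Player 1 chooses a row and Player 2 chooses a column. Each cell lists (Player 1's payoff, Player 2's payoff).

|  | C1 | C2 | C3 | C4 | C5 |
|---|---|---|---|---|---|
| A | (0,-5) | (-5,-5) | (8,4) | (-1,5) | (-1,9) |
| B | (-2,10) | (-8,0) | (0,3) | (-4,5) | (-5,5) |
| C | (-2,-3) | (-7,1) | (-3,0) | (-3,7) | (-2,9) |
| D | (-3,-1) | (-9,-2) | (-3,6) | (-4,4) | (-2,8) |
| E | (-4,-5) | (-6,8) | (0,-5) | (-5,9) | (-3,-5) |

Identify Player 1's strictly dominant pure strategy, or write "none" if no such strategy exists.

A vs B: C1: 0>-2, C2: -5>-8, C3: 8>0, C4: -1>-4, C5: -1>-5.
A vs C: C1: 0>-2, C2: -5>-7, C3: 8>-3, C4: -1>-3, C5: -1>-2.
A vs D: C1: 0>-3, C2: -5>-9, C3: 8>-3, C4: -1>-4, C5: -1>-2.
A vs E: C1: 0>-4, C2: -5>-6, C3: 8>0, C4: -1>-5, C5: -1>-3.
A strictly beats every other strategy against every opponent action, so it is strictly dominant.

A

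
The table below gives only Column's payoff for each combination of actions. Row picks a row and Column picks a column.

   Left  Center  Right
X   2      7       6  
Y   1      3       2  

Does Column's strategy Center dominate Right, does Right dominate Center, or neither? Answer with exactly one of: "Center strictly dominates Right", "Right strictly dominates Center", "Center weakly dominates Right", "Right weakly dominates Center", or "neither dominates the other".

Center strictly dominates Right

Center's payoffs vs Right's, by Row's action — X: 7>6, Y: 3>2.
Center gives a strictly higher payoff against each opponent action, so Center strictly dominates Right.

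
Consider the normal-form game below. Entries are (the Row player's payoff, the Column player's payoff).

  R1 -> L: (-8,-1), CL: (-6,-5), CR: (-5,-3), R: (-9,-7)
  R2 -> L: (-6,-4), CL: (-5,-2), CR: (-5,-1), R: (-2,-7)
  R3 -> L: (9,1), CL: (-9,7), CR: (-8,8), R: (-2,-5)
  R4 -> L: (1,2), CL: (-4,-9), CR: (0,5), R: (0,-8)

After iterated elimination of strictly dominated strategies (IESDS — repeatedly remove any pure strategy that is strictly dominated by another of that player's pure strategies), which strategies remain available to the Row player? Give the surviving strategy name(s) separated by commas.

For the Row player, R4 strictly dominates R1 on the remaining columns (L: 1>-8, CL: -4>-6, CR: 0>-5, R: 0>-9); eliminate R1.
Row R2 is eliminated: R4 beats it against every remaining column (L: 1>-6, CL: -4>-5, CR: 0>-5, R: 0>-2).
For the Column player, CR strictly dominates L on the remaining rows (R3: 8>1, R4: 5>2); eliminate L.
For the Row player, R4 strictly dominates R3 on the remaining columns (CL: -4>-9, CR: 0>-8, R: 0>-2); eliminate R3.
The Column player's strategy CL is strictly dominated by CR (R4: 5>-9) and is removed.
For the Column player, CR strictly dominates R on the remaining rows (R4: 5>-8); eliminate R.
Among the remaining strategies, none is strictly dominated by another pure strategy of the same player, so the elimination stops.
Surviving strategies — the Row player: {R4}; the Column player: {CR}.

R4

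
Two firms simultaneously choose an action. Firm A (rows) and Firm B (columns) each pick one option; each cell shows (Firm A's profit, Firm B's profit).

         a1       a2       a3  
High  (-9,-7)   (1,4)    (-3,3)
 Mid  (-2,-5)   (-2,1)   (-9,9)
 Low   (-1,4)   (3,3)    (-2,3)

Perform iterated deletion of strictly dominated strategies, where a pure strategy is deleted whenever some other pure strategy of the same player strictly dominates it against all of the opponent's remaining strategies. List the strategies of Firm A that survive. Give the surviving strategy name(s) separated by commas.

Low

For Firm A, Low strictly dominates High on the remaining columns (a1: -1>-9, a2: 3>1, a3: -2>-3); eliminate High.
For Firm A, Low strictly dominates Mid on the remaining columns (a1: -1>-2, a2: 3>-2, a3: -2>-9); eliminate Mid.
Column a2 is eliminated: a1 beats it against every remaining row (Low: 4>3).
For Firm B, a1 strictly dominates a3 on the remaining rows (Low: 4>3); eliminate a3.
Among the remaining strategies, none is strictly dominated by another pure strategy of the same player, so the elimination stops.
Surviving strategies — Firm A: {Low}; Firm B: {a1}.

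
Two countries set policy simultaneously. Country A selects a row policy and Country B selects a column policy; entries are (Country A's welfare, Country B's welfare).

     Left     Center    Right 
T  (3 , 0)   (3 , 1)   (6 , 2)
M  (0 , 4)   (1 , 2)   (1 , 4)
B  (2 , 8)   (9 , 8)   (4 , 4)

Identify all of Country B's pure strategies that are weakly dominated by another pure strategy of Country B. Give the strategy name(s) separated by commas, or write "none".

Nothing dominates Left: Center at M (4>2); Right at B (8>4).
Center: no other strategy beats it everywhere (Left at T (1>0); Right at B (8>4)).
Right is not dominated — it holds its own against Left at T (2>0); Center at T (2>1).

none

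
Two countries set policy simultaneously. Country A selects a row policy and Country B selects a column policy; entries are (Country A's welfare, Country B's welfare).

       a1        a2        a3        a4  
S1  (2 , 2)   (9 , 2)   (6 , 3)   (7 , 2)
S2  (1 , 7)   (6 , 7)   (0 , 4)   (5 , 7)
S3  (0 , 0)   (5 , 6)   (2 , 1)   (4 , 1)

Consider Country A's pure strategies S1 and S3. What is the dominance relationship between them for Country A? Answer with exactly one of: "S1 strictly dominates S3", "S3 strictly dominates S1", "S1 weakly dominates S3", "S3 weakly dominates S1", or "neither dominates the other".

S1 strictly dominates S3

S1's payoffs vs S3's, by Country B's action — a1: 2>0, a2: 9>5, a3: 6>2, a4: 7>4.
Every comparison favours S1, so S1 strictly dominates S3.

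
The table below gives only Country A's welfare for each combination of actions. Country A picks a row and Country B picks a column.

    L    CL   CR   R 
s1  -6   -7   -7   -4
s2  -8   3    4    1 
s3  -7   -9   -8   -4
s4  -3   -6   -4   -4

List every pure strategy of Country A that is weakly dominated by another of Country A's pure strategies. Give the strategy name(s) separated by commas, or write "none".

s4 weakly dominates s1 — L: -3>-6, CL: -6>-7, CR: -4>-7, R: -4=-4.
s2 is not dominated — it holds its own against s1 at CL (3>-7); s3 at CL (3>-9); s4 at CL (3>-6).
s3 is weakly dominated by s1 (L: -6>-7, CL: -7>-9, CR: -7>-8, R: -4=-4).
Nothing dominates s4: s1 at L (-3>-6); s2 at L (-3>-8); s3 at L (-3>-7).

s1, s3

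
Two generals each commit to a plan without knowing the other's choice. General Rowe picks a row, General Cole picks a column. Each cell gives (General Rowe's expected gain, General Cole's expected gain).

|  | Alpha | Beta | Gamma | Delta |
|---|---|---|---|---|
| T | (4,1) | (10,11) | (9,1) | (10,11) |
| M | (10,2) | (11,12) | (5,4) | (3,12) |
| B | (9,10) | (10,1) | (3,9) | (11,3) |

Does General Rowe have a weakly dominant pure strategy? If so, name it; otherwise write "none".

T fails to dominate M at Alpha (4<10).
M fails to dominate T at Gamma (5<9).
B fails to dominate T at Gamma (3<9).
No single strategy dominates all the others.

none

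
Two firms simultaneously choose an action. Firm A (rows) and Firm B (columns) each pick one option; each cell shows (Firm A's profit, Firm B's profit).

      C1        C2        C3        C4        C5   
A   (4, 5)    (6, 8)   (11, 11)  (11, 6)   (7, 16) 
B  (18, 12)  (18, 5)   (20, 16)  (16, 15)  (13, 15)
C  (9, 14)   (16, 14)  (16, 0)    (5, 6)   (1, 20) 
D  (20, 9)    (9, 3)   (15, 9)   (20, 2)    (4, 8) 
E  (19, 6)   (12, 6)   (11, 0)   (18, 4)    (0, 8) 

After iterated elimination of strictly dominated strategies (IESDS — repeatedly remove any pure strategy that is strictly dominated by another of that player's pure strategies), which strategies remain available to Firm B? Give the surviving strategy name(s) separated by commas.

C1, C3

Row A is eliminated: B beats it against every remaining column (C1: 18>4, C2: 18>6, C3: 20>11, C4: 16>11, C5: 13>7).
Row C is eliminated: B beats it against every remaining column (C1: 18>9, C2: 18>16, C3: 20>16, C4: 16>5, C5: 13>1).
Column C2 is eliminated: C5 beats it against every remaining row (B: 15>5, D: 8>3, E: 8>6).
Row E is eliminated: D beats it against every remaining column (C1: 20>19, C3: 15>11, C4: 20>18, C5: 4>0).
Column C4 is eliminated: C3 beats it against every remaining row (B: 16>15, D: 9>2).
For Firm B, C3 strictly dominates C5 on the remaining rows (B: 16>15, D: 9>8); eliminate C5.
Among the remaining strategies, none is strictly dominated by another pure strategy of the same player, so the elimination stops.
Surviving strategies — Firm A: {B, D}; Firm B: {C1, C3}.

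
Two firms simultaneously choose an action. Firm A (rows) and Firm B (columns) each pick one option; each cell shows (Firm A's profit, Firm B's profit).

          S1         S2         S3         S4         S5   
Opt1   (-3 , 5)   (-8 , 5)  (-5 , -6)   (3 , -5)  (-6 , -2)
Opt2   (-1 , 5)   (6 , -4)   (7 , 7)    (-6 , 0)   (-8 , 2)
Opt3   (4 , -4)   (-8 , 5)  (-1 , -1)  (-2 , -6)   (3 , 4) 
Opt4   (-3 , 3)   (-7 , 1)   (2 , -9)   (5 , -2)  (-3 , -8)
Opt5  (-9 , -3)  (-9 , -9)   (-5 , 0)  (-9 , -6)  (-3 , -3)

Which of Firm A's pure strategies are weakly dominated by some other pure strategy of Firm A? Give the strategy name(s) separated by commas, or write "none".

Opt4 weakly dominates Opt1 — S1: -3=-3, S2: -7>-8, S3: 2>-5, S4: 5>3, S5: -3>-6.
Opt2 is not dominated — it holds its own against Opt1 at S1 (-1>-3); Opt3 at S2 (6>-8); Opt4 at S1 (-1>-3); Opt5 at S1 (-1>-9).
Nothing dominates Opt3: Opt1 at S1 (4>-3); Opt2 at S1 (4>-1); Opt4 at S1 (4>-3); Opt5 at S1 (4>-9).
Nothing dominates Opt4: Opt1 at S2 (-7>-8); Opt2 at S4 (5>-6); Opt3 at S2 (-7>-8); Opt5 at S1 (-3>-9).
Opt5 is weakly dominated by Opt3 (S1: 4>-9, S2: -8>-9, S3: -1>-5, S4: -2>-9, S5: 3>-3).

Opt1, Opt5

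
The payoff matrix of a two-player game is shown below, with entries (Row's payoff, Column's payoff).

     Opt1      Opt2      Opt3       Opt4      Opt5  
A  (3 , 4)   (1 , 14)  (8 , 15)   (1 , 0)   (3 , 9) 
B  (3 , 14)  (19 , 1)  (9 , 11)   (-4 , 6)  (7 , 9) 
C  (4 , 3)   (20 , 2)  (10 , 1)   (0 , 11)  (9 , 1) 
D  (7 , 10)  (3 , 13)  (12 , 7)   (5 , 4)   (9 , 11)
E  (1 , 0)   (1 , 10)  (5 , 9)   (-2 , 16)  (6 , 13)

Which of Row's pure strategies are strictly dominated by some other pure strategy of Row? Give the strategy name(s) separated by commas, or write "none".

A, B, E

A is strictly dominated by D (Opt1: 7>3, Opt2: 3>1, Opt3: 12>8, Opt4: 5>1, Opt5: 9>3).
B is strictly dominated by C (Opt1: 4>3, Opt2: 20>19, Opt3: 10>9, Opt4: 0>-4, Opt5: 9>7).
C is not dominated — it holds its own against A at Opt1 (4>3); B at Opt1 (4>3); D at Opt2 (20>3); E at Opt1 (4>1).
D: no other strategy beats it everywhere (A at Opt1 (7>3); B at Opt1 (7>3); C at Opt1 (7>4); E at Opt1 (7>1)).
E: dominated, since C does at least as well everywhere (Opt1: 4>1, Opt2: 20>1, Opt3: 10>5, Opt4: 0>-2, Opt5: 9>6).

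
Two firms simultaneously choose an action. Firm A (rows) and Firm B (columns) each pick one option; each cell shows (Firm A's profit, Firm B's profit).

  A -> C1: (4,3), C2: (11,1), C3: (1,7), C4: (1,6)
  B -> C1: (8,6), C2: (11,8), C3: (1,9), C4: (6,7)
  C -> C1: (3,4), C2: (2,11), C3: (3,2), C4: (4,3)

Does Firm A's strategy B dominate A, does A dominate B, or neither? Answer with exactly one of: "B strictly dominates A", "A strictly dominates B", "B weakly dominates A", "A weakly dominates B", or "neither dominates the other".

B weakly dominates A

B's payoffs vs A's, by Firm B's action — C1: 8>4, C2: 11=11, C3: 1=1, C4: 6>1.
B is at least as good everywhere and strictly better somewhere (tied only at C2, C3), so B weakly but not strictly dominates A.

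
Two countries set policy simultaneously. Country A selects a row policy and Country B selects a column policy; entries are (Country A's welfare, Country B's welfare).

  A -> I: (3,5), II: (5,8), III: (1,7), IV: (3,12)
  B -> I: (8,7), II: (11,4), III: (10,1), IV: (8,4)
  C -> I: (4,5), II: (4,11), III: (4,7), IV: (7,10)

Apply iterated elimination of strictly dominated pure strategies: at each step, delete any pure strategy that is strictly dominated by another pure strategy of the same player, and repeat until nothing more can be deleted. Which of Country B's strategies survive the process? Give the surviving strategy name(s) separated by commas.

Row A is eliminated: B beats it against every remaining column (I: 8>3, II: 11>5, III: 10>1, IV: 8>3).
Row C is eliminated: B beats it against every remaining column (I: 8>4, II: 11>4, III: 10>4, IV: 8>7).
For Country B, I strictly dominates II on the remaining rows (B: 7>4); eliminate II.
Column III is eliminated: I beats it against every remaining row (B: 7>1).
Country B's strategy IV is strictly dominated by I (B: 7>4) and is removed.
Among the remaining strategies, none is strictly dominated by another pure strategy of the same player, so the elimination stops.
Surviving strategies — Country A: {B}; Country B: {I}.

I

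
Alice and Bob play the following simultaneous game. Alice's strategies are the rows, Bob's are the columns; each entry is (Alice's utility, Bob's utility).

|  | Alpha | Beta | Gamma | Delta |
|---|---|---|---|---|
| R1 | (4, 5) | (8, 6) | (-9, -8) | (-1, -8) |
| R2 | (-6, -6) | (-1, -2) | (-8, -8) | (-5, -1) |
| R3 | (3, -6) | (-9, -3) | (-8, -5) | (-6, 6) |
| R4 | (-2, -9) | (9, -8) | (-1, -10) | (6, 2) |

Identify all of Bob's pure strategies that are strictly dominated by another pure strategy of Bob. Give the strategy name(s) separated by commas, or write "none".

Alpha, Gamma

Alpha is strictly dominated by Beta (R1: 6>5, R2: -2>-6, R3: -3>-6, R4: -8>-9).
Beta: no other strategy beats it everywhere (Alpha at R1 (6>5); Gamma at R1 (6>-8); Delta at R1 (6>-8)).
Gamma is strictly dominated by Beta (R1: 6>-8, R2: -2>-8, R3: -3>-5, R4: -8>-10).
Delta: no other strategy beats it everywhere (Alpha at R2 (-1>-6); Beta at R2 (-1>-2); Gamma at R1 (-8=-8)).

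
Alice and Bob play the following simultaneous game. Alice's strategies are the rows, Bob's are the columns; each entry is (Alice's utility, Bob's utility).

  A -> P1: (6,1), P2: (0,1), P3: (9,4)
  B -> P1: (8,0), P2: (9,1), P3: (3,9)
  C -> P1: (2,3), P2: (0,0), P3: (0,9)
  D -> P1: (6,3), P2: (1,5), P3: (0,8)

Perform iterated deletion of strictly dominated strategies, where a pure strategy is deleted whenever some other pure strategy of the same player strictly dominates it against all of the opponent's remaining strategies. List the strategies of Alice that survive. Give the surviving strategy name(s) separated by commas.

Row C is eliminated: B beats it against every remaining column (P1: 8>2, P2: 9>0, P3: 3>0).
Alice's strategy D is strictly dominated by B (P1: 8>6, P2: 9>1, P3: 3>0) and is removed.
Bob's strategy P1 is strictly dominated by P3 (A: 4>1, B: 9>0) and is removed.
Column P2 is eliminated: P3 beats it against every remaining row (A: 4>1, B: 9>1).
For Alice, A strictly dominates B on the remaining columns (P3: 9>3); eliminate B.
Among the remaining strategies, none is strictly dominated by another pure strategy of the same player, so the elimination stops.
Surviving strategies — Alice: {A}; Bob: {P3}.

A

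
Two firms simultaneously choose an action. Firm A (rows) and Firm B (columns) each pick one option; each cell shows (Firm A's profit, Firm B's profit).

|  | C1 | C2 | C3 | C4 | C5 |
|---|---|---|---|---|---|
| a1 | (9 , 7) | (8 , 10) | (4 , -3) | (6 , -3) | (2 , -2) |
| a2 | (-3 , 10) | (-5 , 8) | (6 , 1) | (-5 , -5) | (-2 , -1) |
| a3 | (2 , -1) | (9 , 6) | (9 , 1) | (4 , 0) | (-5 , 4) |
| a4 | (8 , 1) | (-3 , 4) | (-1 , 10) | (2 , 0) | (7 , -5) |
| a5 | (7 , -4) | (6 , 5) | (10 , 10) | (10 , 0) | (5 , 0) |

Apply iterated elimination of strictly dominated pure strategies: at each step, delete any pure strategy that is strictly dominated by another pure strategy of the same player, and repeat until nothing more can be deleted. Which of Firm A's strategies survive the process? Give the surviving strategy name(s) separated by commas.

Row a2 is eliminated: a5 beats it against every remaining column (C1: 7>-3, C2: 6>-5, C3: 10>6, C4: 10>-5, C5: 5>-2).
Column C1 is eliminated: C2 beats it against every remaining row (a1: 10>7, a3: 6>-1, a4: 4>1, a5: 5>-4).
For Firm B, C2 strictly dominates C4 on the remaining rows (a1: 10>-3, a3: 6>0, a4: 4>0, a5: 5>0); eliminate C4.
Firm B's strategy C5 is strictly dominated by C2 (a1: 10>-2, a3: 6>4, a4: 4>-5, a5: 5>0) and is removed.
For Firm A, a3 strictly dominates a1 on the remaining columns (C2: 9>8, C3: 9>4); eliminate a1.
Firm A's strategy a4 is strictly dominated by a3 (C2: 9>-3, C3: 9>-1) and is removed.
Among the remaining strategies, none is strictly dominated by another pure strategy of the same player, so the elimination stops.
Surviving strategies — Firm A: {a3, a5}; Firm B: {C2, C3}.

a3, a5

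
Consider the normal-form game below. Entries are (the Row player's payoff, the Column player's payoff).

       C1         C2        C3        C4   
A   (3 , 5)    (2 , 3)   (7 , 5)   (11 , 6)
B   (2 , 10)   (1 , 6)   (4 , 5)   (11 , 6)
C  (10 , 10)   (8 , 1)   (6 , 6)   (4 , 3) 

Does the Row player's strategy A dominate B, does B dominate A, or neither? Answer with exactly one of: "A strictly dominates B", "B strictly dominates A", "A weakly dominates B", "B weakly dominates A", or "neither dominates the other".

A weakly dominates B

Compare A to B across each choice by the Column player: C1: 3>2, C2: 2>1, C3: 7>4, C4: 11=11.
A is at least as good everywhere and strictly better somewhere (tied only at C4), so A weakly but not strictly dominates B.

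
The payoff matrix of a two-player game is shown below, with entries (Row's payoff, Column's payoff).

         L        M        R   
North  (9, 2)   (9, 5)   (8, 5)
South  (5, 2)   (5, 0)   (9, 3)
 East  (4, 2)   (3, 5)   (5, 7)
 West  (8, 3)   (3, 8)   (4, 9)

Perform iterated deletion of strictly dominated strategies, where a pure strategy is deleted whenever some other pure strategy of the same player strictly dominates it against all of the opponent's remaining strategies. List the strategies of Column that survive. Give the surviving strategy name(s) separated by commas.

For Row, North strictly dominates East on the remaining columns (L: 9>4, M: 9>3, R: 8>5); eliminate East.
Row's strategy West is strictly dominated by North (L: 9>8, M: 9>3, R: 8>4) and is removed.
Column L is eliminated: R beats it against every remaining row (North: 5>2, South: 3>2).
Among the remaining strategies, none is strictly dominated by another pure strategy of the same player, so the elimination stops.
Surviving strategies — Row: {North, South}; Column: {M, R}.

M, R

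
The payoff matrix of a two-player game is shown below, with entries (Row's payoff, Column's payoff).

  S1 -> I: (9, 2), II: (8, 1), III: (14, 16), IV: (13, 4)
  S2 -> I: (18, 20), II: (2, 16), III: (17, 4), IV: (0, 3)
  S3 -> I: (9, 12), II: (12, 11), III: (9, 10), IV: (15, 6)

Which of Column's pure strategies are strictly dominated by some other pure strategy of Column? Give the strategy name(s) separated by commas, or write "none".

I is not dominated — it holds its own against II at S1 (2>1); III at S2 (20>4); IV at S2 (20>3).
II: dominated, since I does at least as well everywhere (S1: 2>1, S2: 20>16, S3: 12>11).
Nothing dominates III: I at S1 (16>2); II at S1 (16>1); IV at S1 (16>4).
IV: dominated, since III does at least as well everywhere (S1: 16>4, S2: 4>3, S3: 10>6).

II, IV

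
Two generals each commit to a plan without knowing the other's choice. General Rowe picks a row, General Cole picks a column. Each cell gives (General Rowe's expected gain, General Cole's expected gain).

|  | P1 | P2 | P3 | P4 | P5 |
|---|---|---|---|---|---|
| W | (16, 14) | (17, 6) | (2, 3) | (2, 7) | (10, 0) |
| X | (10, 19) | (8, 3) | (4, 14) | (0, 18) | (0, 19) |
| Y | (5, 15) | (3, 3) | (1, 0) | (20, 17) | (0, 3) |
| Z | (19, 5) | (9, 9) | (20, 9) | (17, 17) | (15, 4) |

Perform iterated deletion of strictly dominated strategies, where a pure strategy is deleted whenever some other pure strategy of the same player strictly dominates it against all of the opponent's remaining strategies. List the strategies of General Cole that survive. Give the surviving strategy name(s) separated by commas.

P4

General Rowe's strategy X is strictly dominated by Z (P1: 19>10, P2: 9>8, P3: 20>4, P4: 17>0, P5: 15>0) and is removed.
For General Cole, P4 strictly dominates P2 on the remaining rows (W: 7>6, Y: 17>3, Z: 17>9); eliminate P2.
General Rowe's strategy W is strictly dominated by Z (P1: 19>16, P3: 20>2, P4: 17>2, P5: 15>10) and is removed.
General Cole's strategy P1 is strictly dominated by P4 (Y: 17>15, Z: 17>5) and is removed.
Column P3 is eliminated: P4 beats it against every remaining row (Y: 17>0, Z: 17>9).
General Cole's strategy P5 is strictly dominated by P4 (Y: 17>3, Z: 17>4) and is removed.
For General Rowe, Y strictly dominates Z on the remaining columns (P4: 20>17); eliminate Z.
Among the remaining strategies, none is strictly dominated by another pure strategy of the same player, so the elimination stops.
Surviving strategies — General Rowe: {Y}; General Cole: {P4}.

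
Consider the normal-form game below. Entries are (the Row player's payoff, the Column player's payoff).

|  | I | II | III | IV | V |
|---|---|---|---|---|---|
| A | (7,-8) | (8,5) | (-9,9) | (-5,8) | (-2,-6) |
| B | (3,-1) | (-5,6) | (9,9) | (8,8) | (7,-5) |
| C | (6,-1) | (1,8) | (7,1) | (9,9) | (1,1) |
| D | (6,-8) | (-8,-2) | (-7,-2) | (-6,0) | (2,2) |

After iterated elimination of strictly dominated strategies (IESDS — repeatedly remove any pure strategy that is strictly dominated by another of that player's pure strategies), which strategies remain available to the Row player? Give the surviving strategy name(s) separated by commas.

B, C

For the Column player, II strictly dominates I on the remaining rows (A: 5>-8, B: 6>-1, C: 8>-1, D: -2>-8); eliminate I.
The Row player's strategy D is strictly dominated by B (II: -5>-8, III: 9>-7, IV: 8>-6, V: 7>2) and is removed.
Column II is eliminated: IV beats it against every remaining row (A: 8>5, B: 8>6, C: 9>8).
The Row player's strategy A is strictly dominated by B (III: 9>-9, IV: 8>-5, V: 7>-2) and is removed.
The Column player's strategy V is strictly dominated by IV (B: 8>-5, C: 9>1) and is removed.
Among the remaining strategies, none is strictly dominated by another pure strategy of the same player, so the elimination stops.
Surviving strategies — the Row player: {B, C}; the Column player: {III, IV}.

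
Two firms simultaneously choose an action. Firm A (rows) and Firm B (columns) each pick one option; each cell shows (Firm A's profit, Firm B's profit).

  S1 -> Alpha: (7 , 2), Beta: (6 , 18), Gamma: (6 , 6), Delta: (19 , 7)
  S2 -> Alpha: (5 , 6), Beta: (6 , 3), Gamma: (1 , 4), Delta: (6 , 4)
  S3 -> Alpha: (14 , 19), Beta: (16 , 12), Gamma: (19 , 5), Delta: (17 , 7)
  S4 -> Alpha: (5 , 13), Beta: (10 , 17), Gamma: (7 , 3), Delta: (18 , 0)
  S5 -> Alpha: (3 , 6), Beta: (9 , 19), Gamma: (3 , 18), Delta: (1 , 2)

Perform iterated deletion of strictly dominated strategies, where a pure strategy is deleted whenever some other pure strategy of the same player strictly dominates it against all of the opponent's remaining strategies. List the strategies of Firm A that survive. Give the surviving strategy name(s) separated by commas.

S3

For Firm A, S3 strictly dominates S2 on the remaining columns (Alpha: 14>5, Beta: 16>6, Gamma: 19>1, Delta: 17>6); eliminate S2.
Row S5 is eliminated: S3 beats it against every remaining column (Alpha: 14>3, Beta: 16>9, Gamma: 19>3, Delta: 17>1).
For Firm B, Beta strictly dominates Gamma on the remaining rows (S1: 18>6, S3: 12>5, S4: 17>3); eliminate Gamma.
Column Delta is eliminated: Beta beats it against every remaining row (S1: 18>7, S3: 12>7, S4: 17>0).
For Firm A, S3 strictly dominates S1 on the remaining columns (Alpha: 14>7, Beta: 16>6); eliminate S1.
Row S4 is eliminated: S3 beats it against every remaining column (Alpha: 14>5, Beta: 16>10).
Column Beta is eliminated: Alpha beats it against every remaining row (S3: 19>12).
Among the remaining strategies, none is strictly dominated by another pure strategy of the same player, so the elimination stops.
Surviving strategies — Firm A: {S3}; Firm B: {Alpha}.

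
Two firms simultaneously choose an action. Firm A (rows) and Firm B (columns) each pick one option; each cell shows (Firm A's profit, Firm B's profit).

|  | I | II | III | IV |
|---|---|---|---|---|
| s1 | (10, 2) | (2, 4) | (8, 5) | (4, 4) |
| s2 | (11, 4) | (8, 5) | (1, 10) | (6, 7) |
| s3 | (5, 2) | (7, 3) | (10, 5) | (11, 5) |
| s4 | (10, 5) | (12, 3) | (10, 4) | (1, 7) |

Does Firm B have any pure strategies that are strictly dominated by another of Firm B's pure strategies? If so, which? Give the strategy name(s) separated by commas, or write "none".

I, II

I is strictly dominated by IV (s1: 4>2, s2: 7>4, s3: 5>2, s4: 7>5).
II is strictly dominated by III (s1: 5>4, s2: 10>5, s3: 5>3, s4: 4>3).
III is not dominated — it holds its own against I at s1 (5>2); II at s1 (5>4); IV at s1 (5>4).
Nothing dominates IV: I at s1 (4>2); II at s1 (4=4); III at s3 (5=5).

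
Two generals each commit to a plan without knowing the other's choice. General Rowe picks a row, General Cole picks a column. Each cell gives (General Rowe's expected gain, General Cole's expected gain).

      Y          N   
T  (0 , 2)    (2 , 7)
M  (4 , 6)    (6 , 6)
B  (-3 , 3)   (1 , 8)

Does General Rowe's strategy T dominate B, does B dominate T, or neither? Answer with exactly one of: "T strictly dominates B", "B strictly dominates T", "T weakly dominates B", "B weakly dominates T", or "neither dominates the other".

Compare T to B across each opponent action: Y: 0>-3, N: 2>1.
Every comparison favours T, so T strictly dominates B.

T strictly dominates B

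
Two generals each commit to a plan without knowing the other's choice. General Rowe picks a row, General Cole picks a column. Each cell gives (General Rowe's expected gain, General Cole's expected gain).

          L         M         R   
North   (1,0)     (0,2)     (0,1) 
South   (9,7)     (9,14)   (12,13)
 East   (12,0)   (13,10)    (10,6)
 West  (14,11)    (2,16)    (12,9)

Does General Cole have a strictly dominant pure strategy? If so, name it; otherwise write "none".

M

M vs L: North: 2>0, South: 14>7, East: 10>0, West: 16>11.
M vs R: North: 2>1, South: 14>13, East: 10>6, West: 16>9.
M strictly beats every other strategy against every opponent action, so it is strictly dominant.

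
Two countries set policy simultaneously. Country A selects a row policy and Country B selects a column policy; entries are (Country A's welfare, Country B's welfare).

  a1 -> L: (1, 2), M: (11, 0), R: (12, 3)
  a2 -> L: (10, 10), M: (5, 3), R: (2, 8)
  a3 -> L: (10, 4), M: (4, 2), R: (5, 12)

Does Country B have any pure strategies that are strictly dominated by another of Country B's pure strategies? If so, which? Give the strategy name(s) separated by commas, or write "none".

Nothing dominates L: M at a1 (2>0); R at a2 (10>8).
M is strictly dominated by L (a1: 2>0, a2: 10>3, a3: 4>2).
Nothing dominates R: L at a1 (3>2); M at a1 (3>0).

M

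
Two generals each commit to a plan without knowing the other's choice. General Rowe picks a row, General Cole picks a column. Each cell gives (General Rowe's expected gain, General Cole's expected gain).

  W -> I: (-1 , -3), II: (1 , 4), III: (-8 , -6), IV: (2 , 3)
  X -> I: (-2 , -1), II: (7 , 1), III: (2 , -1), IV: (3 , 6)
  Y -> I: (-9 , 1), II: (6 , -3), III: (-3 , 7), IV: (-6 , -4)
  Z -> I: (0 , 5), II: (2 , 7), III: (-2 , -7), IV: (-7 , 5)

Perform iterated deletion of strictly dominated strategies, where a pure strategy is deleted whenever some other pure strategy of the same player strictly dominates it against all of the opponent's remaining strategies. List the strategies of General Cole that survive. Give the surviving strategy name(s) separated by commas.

For General Rowe, X strictly dominates Y on the remaining columns (I: -2>-9, II: 7>6, III: 2>-3, IV: 3>-6); eliminate Y.
Column I is eliminated: II beats it against every remaining row (W: 4>-3, X: 1>-1, Z: 7>5).
General Rowe's strategy W is strictly dominated by X (II: 7>1, III: 2>-8, IV: 3>2) and is removed.
Row Z is eliminated: X beats it against every remaining column (II: 7>2, III: 2>-2, IV: 3>-7).
General Cole's strategy II is strictly dominated by IV (X: 6>1) and is removed.
For General Cole, IV strictly dominates III on the remaining rows (X: 6>-1); eliminate III.
Among the remaining strategies, none is strictly dominated by another pure strategy of the same player, so the elimination stops.
Surviving strategies — General Rowe: {X}; General Cole: {IV}.

IV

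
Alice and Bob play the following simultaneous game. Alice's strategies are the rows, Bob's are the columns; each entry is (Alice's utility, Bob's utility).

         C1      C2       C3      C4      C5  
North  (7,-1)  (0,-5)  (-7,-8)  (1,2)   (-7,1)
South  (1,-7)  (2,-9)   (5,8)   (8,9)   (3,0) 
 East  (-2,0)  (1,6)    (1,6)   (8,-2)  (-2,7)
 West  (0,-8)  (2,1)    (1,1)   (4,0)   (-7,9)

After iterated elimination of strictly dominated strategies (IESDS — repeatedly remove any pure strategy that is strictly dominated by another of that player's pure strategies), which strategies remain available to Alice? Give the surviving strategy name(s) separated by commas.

Bob's strategy C1 is strictly dominated by C5 (North: 1>-1, South: 0>-7, East: 7>0, West: 9>-8) and is removed.
Row North is eliminated: South beats it against every remaining column (C2: 2>0, C3: 5>-7, C4: 8>1, C5: 3>-7).
Bob's strategy C2 is strictly dominated by C5 (South: 0>-9, East: 7>6, West: 9>1) and is removed.
Alice's strategy West is strictly dominated by South (C3: 5>1, C4: 8>4, C5: 3>-7) and is removed.
Among the remaining strategies, none is strictly dominated by another pure strategy of the same player, so the elimination stops.
Surviving strategies — Alice: {South, East}; Bob: {C3, C4, C5}.

South, East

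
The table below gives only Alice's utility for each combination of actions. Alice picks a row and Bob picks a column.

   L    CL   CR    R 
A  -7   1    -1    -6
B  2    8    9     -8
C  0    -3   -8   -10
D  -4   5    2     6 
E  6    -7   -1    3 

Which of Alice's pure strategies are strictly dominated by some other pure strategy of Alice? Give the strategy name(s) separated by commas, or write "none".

A is strictly dominated by D (L: -4>-7, CL: 5>1, CR: 2>-1, R: 6>-6).
B is not dominated — it holds its own against A at L (2>-7); C at L (2>0); D at L (2>-4); E at CL (8>-7).
C: dominated, since B does at least as well everywhere (L: 2>0, CL: 8>-3, CR: 9>-8, R: -8>-10).
Nothing dominates D: A at L (-4>-7); B at R (6>-8); C at CL (5>-3); E at CL (5>-7).
E is not dominated — it holds its own against A at L (6>-7); B at L (6>2); C at L (6>0); D at L (6>-4).

A, C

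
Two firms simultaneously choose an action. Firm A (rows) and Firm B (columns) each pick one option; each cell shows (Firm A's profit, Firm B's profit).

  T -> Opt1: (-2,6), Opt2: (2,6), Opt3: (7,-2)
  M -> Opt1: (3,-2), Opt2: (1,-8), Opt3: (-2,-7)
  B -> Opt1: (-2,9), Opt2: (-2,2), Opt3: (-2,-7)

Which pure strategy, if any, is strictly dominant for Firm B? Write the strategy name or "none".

none

Opt1 fails to dominate Opt2 at T (6=6).
Opt2 fails to dominate Opt1 at T (6=6).
Opt3 fails to dominate Opt1 at T (-2<6).
No single strategy dominates all the others.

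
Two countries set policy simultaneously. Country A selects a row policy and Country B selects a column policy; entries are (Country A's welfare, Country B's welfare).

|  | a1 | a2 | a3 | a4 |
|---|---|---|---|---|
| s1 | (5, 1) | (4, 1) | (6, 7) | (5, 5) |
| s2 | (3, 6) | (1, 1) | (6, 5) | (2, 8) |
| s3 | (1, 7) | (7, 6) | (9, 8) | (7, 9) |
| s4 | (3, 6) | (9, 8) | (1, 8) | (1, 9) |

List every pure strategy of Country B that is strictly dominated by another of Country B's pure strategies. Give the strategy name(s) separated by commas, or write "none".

a1, a2

a1 is strictly dominated by a4 (s1: 5>1, s2: 8>6, s3: 9>7, s4: 9>6).
a2: dominated, since a4 does at least as well everywhere (s1: 5>1, s2: 8>1, s3: 9>6, s4: 9>8).
a3 is not dominated — it holds its own against a1 at s1 (7>1); a2 at s1 (7>1); a4 at s1 (7>5).
Nothing dominates a4: a1 at s1 (5>1); a2 at s1 (5>1); a3 at s2 (8>5).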